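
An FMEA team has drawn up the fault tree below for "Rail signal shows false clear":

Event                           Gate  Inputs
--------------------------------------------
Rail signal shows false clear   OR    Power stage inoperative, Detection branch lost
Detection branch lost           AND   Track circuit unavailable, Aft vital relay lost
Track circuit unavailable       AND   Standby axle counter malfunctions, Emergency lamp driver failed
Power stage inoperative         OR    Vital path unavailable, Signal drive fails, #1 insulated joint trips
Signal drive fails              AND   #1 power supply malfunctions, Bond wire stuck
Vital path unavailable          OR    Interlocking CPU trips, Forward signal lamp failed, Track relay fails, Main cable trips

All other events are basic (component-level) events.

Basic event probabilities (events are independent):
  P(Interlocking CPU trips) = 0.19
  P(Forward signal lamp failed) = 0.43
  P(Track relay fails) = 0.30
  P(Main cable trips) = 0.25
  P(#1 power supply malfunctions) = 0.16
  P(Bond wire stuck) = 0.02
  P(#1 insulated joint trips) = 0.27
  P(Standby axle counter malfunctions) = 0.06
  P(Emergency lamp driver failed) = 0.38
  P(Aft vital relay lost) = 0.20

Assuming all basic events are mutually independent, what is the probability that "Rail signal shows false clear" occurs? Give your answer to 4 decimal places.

0.8244

P(Vital path unavailable) [OR] = 1 − (1−0.19) × (1−0.43) × (1−0.30) × (1−0.25) = 0.757608
P(Signal drive fails) [AND] = 0.16 × 0.02 = 0.003200
P(Power stage inoperative) [OR] = 1 − (1−0.757608) × (1−0.003200) × (1−0.27) = 0.823620
P(Track circuit unavailable) [AND] = 0.06 × 0.38 = 0.022800
P(Detection branch lost) [AND] = 0.022800 × 0.20 = 0.004560
P(Rail signal shows false clear) [OR] = 1 − (1−0.823620) × (1−0.004560) = 0.824424
Rounded to 4 decimal places: P(Rail signal shows false clear) ≈ 0.8244.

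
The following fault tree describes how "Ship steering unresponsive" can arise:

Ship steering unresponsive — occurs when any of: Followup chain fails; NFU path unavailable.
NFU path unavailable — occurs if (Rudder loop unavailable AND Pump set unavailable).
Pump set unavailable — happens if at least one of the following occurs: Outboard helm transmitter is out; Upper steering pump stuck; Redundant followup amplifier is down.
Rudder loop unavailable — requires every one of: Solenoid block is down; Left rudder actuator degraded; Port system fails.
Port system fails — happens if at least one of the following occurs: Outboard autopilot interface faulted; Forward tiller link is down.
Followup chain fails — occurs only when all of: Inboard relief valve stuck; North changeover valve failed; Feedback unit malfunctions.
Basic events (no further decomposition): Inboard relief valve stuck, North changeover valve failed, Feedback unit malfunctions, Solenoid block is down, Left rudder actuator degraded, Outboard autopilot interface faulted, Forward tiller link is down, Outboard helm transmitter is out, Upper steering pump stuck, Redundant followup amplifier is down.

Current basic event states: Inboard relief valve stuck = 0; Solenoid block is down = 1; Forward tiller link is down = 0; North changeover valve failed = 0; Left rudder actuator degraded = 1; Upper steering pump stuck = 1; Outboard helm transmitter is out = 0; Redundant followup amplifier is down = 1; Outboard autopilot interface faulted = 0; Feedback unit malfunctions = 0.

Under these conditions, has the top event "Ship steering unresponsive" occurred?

No

Followup chain fails [AND]: Inboard relief valve stuck=not, North changeover valve failed=not, Feedback unit malfunctions=not → not all inputs occur → does not occur.
Port system fails [OR]: Outboard autopilot interface faulted=not, Forward tiller link is down=not → no input occurs → does not occur.
Rudder loop unavailable [AND]: Solenoid block is down=occurs, Left rudder actuator degraded=occurs, Port system fails=not → not all inputs occur → does not occur.
Pump set unavailable [OR]: Outboard helm transmitter is out=not, Upper steering pump stuck=occurs, Redundant followup amplifier is down=occurs → at least one input occurs → occurs.
NFU path unavailable [AND]: Rudder loop unavailable=not, Pump set unavailable=occurs → not all inputs occur → does not occur.
Ship steering unresponsive [OR]: Followup chain fails=not, NFU path unavailable=not → no input occurs → does not occur.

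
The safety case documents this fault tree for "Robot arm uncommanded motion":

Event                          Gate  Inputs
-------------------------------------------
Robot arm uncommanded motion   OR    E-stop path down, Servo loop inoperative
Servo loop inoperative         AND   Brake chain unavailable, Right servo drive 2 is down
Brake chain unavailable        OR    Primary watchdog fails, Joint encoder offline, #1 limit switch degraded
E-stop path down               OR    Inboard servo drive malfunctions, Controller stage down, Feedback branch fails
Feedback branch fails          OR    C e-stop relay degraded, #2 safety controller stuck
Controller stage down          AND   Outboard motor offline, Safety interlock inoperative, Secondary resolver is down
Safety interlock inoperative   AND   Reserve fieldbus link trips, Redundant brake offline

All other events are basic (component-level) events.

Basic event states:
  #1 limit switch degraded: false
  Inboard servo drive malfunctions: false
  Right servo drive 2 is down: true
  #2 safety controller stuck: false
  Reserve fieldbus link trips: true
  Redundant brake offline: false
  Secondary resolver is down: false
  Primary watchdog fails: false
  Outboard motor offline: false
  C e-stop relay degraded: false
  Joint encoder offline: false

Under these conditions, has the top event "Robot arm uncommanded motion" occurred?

No

Safety interlock inoperative [AND]: Reserve fieldbus link trips=occurs, Redundant brake offline=not → not all inputs occur → does not occur.
Controller stage down [AND]: Outboard motor offline=not, Safety interlock inoperative=not, Secondary resolver is down=not → not all inputs occur → does not occur.
Feedback branch fails [OR]: C e-stop relay degraded=not, #2 safety controller stuck=not → no input occurs → does not occur.
E-stop path down [OR]: Inboard servo drive malfunctions=not, Controller stage down=not, Feedback branch fails=not → no input occurs → does not occur.
Brake chain unavailable [OR]: Primary watchdog fails=not, Joint encoder offline=not, #1 limit switch degraded=not → no input occurs → does not occur.
Servo loop inoperative [AND]: Brake chain unavailable=not, Right servo drive 2 is down=occurs → not all inputs occur → does not occur.
Robot arm uncommanded motion [OR]: E-stop path down=not, Servo loop inoperative=not → no input occurs → does not occur.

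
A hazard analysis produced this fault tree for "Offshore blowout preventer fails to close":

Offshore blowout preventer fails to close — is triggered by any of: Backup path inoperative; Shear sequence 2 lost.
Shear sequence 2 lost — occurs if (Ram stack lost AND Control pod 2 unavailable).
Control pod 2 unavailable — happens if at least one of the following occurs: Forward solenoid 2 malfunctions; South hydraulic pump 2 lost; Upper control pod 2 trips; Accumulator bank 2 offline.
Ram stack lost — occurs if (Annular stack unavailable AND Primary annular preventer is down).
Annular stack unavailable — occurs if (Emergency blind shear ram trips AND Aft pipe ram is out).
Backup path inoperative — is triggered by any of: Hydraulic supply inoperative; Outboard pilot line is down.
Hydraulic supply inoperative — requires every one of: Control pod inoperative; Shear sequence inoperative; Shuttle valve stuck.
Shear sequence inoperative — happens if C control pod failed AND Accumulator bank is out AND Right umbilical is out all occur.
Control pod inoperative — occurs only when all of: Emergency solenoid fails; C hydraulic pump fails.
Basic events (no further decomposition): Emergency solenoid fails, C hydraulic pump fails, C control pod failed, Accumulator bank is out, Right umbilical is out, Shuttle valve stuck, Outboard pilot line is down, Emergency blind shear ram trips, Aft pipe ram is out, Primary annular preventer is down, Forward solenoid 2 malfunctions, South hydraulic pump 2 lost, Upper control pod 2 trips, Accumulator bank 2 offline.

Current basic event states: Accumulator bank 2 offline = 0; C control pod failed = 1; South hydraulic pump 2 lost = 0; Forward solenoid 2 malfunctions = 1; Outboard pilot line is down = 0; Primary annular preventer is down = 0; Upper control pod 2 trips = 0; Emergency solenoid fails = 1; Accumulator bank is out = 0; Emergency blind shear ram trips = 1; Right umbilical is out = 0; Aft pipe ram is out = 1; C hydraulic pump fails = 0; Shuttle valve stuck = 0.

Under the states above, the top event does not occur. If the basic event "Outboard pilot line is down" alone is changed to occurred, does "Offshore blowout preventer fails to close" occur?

Counterfactual: set "Outboard pilot line is down" to occurred.
Control pod inoperative [AND]: Emergency solenoid fails=occurs, C hydraulic pump fails=not → not all inputs occur → does not occur.
Shear sequence inoperative [AND]: C control pod failed=occurs, Accumulator bank is out=not, Right umbilical is out=not → not all inputs occur → does not occur.
Hydraulic supply inoperative [AND]: Control pod inoperative=not, Shear sequence inoperative=not, Shuttle valve stuck=not → not all inputs occur → does not occur.
Backup path inoperative [OR]: Hydraulic supply inoperative=not, Outboard pilot line is down=occurs → at least one input occurs → occurs.
Annular stack unavailable [AND]: Emergency blind shear ram trips=occurs, Aft pipe ram is out=occurs → all inputs occur → occurs.
Ram stack lost [AND]: Annular stack unavailable=occurs, Primary annular preventer is down=not → not all inputs occur → does not occur.
Control pod 2 unavailable [OR]: Forward solenoid 2 malfunctions=occurs, South hydraulic pump 2 lost=not, Upper control pod 2 trips=not, Accumulator bank 2 offline=not → at least one input occurs → occurs.
Shear sequence 2 lost [AND]: Ram stack lost=not, Control pod 2 unavailable=occurs → not all inputs occur → does not occur.
Offshore blowout preventer fails to close [OR]: Backup path inoperative=occurs, Shear sequence 2 lost=not → at least one input occurs → occurs.

Yes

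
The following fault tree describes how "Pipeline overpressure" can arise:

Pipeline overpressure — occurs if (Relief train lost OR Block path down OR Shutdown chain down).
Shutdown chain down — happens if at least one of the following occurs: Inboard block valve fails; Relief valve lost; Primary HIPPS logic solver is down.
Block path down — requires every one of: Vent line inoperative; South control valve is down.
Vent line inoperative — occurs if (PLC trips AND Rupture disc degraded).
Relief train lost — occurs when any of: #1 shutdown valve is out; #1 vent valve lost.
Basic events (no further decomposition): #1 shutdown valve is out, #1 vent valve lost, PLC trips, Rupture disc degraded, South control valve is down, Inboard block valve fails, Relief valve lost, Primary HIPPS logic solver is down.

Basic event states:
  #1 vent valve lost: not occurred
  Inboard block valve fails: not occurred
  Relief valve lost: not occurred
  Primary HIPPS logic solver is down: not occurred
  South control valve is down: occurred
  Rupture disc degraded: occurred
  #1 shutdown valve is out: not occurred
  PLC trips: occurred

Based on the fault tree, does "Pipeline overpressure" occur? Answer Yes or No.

Relief train lost [OR]: #1 shutdown valve is out=not, #1 vent valve lost=not → no input occurs → does not occur.
Vent line inoperative [AND]: PLC trips=occurs, Rupture disc degraded=occurs → all inputs occur → occurs.
Block path down [AND]: Vent line inoperative=occurs, South control valve is down=occurs → all inputs occur → occurs.
Shutdown chain down [OR]: Inboard block valve fails=not, Relief valve lost=not, Primary HIPPS logic solver is down=not → no input occurs → does not occur.
Pipeline overpressure [OR]: Relief train lost=not, Block path down=occurs, Shutdown chain down=not → at least one input occurs → occurs.

Yes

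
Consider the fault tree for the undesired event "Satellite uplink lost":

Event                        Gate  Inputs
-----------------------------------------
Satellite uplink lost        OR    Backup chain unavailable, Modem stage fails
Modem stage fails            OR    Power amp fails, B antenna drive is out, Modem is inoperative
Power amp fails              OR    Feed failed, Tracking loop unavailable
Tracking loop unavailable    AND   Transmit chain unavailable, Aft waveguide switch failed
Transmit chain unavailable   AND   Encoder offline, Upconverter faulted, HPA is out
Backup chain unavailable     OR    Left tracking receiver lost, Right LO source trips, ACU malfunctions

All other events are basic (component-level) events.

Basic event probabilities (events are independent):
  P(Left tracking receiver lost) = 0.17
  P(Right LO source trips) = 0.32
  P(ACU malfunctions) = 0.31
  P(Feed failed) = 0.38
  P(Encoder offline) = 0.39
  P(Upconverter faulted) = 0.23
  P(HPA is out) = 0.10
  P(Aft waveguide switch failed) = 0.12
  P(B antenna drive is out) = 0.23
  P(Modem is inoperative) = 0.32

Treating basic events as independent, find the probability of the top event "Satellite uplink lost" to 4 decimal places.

P(Backup chain unavailable) [OR] = 1 − (1−0.17) × (1−0.32) × (1−0.31) = 0.610564
P(Transmit chain unavailable) [AND] = 0.39 × 0.23 × 0.10 = 0.008970
P(Tracking loop unavailable) [AND] = 0.008970 × 0.12 = 0.001076
P(Power amp fails) [OR] = 1 − (1−0.38) × (1−0.001076) = 0.380667
P(Modem stage fails) [OR] = 1 − (1−0.380667) × (1−0.23) × (1−0.32) = 0.675717
P(Satellite uplink lost) [OR] = 1 − (1−0.610564) × (1−0.675717) = 0.873713
Rounded to 4 decimal places: P(Satellite uplink lost) ≈ 0.8737.

0.8737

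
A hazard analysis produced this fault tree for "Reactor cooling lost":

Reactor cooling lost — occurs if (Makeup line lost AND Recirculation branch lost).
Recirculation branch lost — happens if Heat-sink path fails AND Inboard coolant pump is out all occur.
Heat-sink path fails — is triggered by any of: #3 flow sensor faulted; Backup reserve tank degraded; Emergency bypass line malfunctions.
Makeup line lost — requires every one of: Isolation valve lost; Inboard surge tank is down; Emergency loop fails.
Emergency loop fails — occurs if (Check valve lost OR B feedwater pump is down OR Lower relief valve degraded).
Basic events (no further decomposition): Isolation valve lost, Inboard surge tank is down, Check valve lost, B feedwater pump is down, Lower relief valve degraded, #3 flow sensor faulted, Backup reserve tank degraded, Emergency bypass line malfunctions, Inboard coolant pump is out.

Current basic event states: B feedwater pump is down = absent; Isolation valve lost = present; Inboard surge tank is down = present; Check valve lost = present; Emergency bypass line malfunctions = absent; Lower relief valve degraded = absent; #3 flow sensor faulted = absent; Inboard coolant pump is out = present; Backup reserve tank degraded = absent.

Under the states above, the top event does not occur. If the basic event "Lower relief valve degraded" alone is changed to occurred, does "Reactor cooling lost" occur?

No

Counterfactual: set "Lower relief valve degraded" to occurred.
Emergency loop fails [OR]: Check valve lost=occurs, B feedwater pump is down=not, Lower relief valve degraded=occurs → at least one input occurs → occurs.
Makeup line lost [AND]: Isolation valve lost=occurs, Inboard surge tank is down=occurs, Emergency loop fails=occurs → all inputs occur → occurs.
Heat-sink path fails [OR]: #3 flow sensor faulted=not, Backup reserve tank degraded=not, Emergency bypass line malfunctions=not → no input occurs → does not occur.
Recirculation branch lost [AND]: Heat-sink path fails=not, Inboard coolant pump is out=occurs → not all inputs occur → does not occur.
Reactor cooling lost [AND]: Makeup line lost=occurs, Recirculation branch lost=not → not all inputs occur → does not occur.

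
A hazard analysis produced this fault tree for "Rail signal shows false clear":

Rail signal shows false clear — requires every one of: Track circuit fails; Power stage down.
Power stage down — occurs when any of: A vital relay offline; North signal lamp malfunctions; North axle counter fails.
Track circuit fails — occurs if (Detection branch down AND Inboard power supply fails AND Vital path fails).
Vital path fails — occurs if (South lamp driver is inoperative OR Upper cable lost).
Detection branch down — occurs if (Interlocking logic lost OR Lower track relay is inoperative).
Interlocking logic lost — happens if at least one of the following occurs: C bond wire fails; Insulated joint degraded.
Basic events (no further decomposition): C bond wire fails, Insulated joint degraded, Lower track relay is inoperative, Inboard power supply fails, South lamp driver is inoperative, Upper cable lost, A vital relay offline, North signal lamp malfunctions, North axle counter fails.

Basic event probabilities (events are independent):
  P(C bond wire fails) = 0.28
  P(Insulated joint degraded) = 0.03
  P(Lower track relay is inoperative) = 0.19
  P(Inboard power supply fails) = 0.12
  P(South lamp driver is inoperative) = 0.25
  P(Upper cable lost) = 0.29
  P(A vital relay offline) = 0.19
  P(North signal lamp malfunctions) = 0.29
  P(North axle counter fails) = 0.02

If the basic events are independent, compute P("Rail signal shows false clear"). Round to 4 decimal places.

P(Interlocking logic lost) [OR] = 1 − (1−0.28) × (1−0.03) = 0.301600
P(Detection branch down) [OR] = 1 − (1−0.301600) × (1−0.19) = 0.434296
P(Vital path fails) [OR] = 1 − (1−0.25) × (1−0.29) = 0.467500
P(Track circuit fails) [AND] = 0.434296 × 0.12 × 0.467500 = 0.024364
P(Power stage down) [OR] = 1 − (1−0.19) × (1−0.29) × (1−0.02) = 0.436402
P(Rail signal shows false clear) [AND] = 0.024364 × 0.436402 = 0.010632
Rounded to 4 decimal places: P(Rail signal shows false clear) ≈ 0.0106.

0.0106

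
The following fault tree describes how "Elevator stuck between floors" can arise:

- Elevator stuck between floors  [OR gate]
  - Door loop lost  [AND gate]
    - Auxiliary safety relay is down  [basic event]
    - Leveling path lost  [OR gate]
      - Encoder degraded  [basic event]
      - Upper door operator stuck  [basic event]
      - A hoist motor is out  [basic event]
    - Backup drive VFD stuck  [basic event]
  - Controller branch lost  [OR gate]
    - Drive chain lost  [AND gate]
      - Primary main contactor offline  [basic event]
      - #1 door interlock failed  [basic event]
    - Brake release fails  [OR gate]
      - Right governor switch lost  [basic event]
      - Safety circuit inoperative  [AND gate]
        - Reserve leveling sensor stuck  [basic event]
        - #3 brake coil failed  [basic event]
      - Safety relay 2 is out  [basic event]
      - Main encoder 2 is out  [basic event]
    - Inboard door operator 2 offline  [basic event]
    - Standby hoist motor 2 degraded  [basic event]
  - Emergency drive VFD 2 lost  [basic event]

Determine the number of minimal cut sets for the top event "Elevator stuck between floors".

Leveling path lost [OR]: union of children's cut sets → 3 cut set(s).
Door loop lost [AND]: one cut set from each child combined → 1 × 3 × 1 = 3 cut set(s).
Drive chain lost [AND]: one cut set from each child combined → 1 × 1 = 1 cut set(s).
Safety circuit inoperative [AND]: one cut set from each child combined → 1 × 1 = 1 cut set(s).
Brake release fails [OR]: union of children's cut sets → 4 cut set(s).
Controller branch lost [OR]: union of children's cut sets → 7 cut set(s).
Elevator stuck between floors [OR]: union of children's cut sets → 11 cut set(s).

11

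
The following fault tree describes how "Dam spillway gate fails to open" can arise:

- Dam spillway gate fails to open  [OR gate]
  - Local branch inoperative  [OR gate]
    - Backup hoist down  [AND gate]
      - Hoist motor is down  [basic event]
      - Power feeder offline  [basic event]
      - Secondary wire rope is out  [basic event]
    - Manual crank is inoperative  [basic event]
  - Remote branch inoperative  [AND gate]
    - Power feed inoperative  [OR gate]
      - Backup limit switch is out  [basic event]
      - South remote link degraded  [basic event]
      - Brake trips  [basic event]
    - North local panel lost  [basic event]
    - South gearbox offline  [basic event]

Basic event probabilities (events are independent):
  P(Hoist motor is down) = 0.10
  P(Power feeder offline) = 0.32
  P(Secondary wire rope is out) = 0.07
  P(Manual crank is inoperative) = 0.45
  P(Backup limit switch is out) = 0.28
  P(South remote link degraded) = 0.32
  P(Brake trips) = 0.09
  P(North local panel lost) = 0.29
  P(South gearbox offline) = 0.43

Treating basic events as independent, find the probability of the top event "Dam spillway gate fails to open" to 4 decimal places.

0.4892

P(Backup hoist down) [AND] = 0.10 × 0.32 × 0.07 = 0.002240
P(Local branch inoperative) [OR] = 1 − (1−0.002240) × (1−0.45) = 0.451232
P(Power feed inoperative) [OR] = 1 − (1−0.28) × (1−0.32) × (1−0.09) = 0.554464
P(Remote branch inoperative) [AND] = 0.554464 × 0.29 × 0.43 = 0.069142
P(Dam spillway gate fails to open) [OR] = 1 − (1−0.451232) × (1−0.069142) = 0.489175
Rounded to 4 decimal places: P(Dam spillway gate fails to open) ≈ 0.4892.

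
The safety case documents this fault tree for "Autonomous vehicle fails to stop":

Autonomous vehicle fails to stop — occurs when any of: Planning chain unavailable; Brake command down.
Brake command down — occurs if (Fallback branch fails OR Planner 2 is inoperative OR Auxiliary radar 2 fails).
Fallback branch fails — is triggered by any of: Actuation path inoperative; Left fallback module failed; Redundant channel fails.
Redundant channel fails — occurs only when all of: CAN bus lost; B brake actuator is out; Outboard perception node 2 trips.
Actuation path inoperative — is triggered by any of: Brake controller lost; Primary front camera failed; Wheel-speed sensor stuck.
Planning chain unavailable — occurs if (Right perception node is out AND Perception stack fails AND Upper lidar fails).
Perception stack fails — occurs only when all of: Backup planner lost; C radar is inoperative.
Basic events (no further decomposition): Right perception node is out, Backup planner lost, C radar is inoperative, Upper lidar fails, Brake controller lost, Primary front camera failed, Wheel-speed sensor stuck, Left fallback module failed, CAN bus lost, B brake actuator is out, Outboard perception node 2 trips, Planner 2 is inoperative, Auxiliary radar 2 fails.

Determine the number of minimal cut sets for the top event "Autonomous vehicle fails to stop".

8

Perception stack fails [AND]: one cut set from each child combined → 1 × 1 = 1 cut set(s).
Planning chain unavailable [AND]: one cut set from each child combined → 1 × 1 × 1 = 1 cut set(s).
Actuation path inoperative [OR]: union of children's cut sets → 3 cut set(s).
Redundant channel fails [AND]: one cut set from each child combined → 1 × 1 × 1 = 1 cut set(s).
Fallback branch fails [OR]: union of children's cut sets → 5 cut set(s).
Brake command down [OR]: union of children's cut sets → 7 cut set(s).
Autonomous vehicle fails to stop [OR]: union of children's cut sets → 8 cut set(s).
Minimal cut sets: {Backup planner lost, C radar is inoperative, Right perception node is out, Upper lidar fails}; {Brake controller lost}; {Primary front camera failed}; {Wheel-speed sensor stuck}; {Left fallback module failed}; {B brake actuator is out, CAN bus lost, Outboard perception node 2 trips}; {Planner 2 is inoperative}; {Auxiliary radar 2 fails}.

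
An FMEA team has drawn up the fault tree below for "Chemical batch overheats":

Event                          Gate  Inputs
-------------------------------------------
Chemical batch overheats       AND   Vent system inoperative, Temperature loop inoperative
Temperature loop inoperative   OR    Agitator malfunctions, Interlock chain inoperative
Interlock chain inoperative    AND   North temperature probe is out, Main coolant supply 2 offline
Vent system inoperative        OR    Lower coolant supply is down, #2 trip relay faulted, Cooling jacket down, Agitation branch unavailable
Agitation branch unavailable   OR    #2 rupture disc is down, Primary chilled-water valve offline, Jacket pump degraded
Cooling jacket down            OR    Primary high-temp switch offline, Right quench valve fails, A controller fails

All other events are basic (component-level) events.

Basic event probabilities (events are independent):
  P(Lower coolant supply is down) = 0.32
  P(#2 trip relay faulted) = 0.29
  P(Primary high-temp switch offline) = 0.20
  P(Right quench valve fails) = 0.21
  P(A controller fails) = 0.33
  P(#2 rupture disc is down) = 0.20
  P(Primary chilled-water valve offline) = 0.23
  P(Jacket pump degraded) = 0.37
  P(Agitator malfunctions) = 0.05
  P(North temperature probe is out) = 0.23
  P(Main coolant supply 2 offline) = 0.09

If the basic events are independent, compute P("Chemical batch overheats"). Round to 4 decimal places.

0.0641

P(Cooling jacket down) [OR] = 1 − (1−0.20) × (1−0.21) × (1−0.33) = 0.576560
P(Agitation branch unavailable) [OR] = 1 − (1−0.20) × (1−0.23) × (1−0.37) = 0.611920
P(Vent system inoperative) [OR] = 1 − (1−0.32) × (1−0.29) × (1−0.576560) × (1−0.611920) = 0.920662
P(Interlock chain inoperative) [AND] = 0.23 × 0.09 = 0.020700
P(Temperature loop inoperative) [OR] = 1 − (1−0.05) × (1−0.020700) = 0.069665
P(Chemical batch overheats) [AND] = 0.920662 × 0.069665 = 0.064138
Rounded to 4 decimal places: P(Chemical batch overheats) ≈ 0.0641.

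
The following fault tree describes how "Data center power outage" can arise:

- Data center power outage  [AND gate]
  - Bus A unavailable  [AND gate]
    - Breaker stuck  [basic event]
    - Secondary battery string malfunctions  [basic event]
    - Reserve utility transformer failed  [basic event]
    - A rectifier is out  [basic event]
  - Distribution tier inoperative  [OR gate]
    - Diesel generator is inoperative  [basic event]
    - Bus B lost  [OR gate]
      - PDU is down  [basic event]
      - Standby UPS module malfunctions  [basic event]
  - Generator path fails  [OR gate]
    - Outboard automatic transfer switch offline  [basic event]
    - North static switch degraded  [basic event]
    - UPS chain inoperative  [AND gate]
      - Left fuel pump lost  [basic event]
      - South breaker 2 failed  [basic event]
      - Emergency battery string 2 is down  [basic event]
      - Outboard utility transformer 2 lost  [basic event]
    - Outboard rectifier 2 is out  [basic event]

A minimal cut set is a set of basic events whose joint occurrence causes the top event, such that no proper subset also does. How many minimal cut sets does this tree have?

Bus A unavailable [AND]: one cut set from each child combined → 1 × 1 × 1 × 1 = 1 cut set(s).
Bus B lost [OR]: union of children's cut sets → 2 cut set(s).
Distribution tier inoperative [OR]: union of children's cut sets → 3 cut set(s).
UPS chain inoperative [AND]: one cut set from each child combined → 1 × 1 × 1 × 1 = 1 cut set(s).
Generator path fails [OR]: union of children's cut sets → 4 cut set(s).
Data center power outage [AND]: one cut set from each child combined → 1 × 3 × 4 = 12 cut set(s).

12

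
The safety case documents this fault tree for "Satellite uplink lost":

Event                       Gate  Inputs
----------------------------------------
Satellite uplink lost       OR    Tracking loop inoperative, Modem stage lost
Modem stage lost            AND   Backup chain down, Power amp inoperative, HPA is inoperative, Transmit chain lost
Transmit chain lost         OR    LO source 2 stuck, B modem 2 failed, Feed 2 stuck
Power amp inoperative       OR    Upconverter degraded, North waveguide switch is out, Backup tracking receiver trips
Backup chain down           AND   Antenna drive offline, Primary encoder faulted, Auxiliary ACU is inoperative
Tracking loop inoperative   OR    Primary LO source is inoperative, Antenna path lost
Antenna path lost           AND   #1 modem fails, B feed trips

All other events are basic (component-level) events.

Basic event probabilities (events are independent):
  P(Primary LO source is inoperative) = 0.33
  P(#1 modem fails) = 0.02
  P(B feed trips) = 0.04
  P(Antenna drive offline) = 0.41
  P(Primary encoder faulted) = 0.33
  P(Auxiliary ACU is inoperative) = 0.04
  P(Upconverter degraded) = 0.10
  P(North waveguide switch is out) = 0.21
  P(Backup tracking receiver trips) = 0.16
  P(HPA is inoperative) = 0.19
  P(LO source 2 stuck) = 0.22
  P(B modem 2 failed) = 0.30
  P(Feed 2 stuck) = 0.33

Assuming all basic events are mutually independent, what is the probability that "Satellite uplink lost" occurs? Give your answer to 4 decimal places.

P(Antenna path lost) [AND] = 0.02 × 0.04 = 0.000800
P(Tracking loop inoperative) [OR] = 1 − (1−0.33) × (1−0.000800) = 0.330536
P(Backup chain down) [AND] = 0.41 × 0.33 × 0.04 = 0.005412
P(Power amp inoperative) [OR] = 1 − (1−0.10) × (1−0.21) × (1−0.16) = 0.402760
P(Transmit chain lost) [OR] = 1 − (1−0.22) × (1−0.30) × (1−0.33) = 0.634180
P(Modem stage lost) [AND] = 0.005412 × 0.402760 × 0.19 × 0.634180 = 0.000263
P(Satellite uplink lost) [OR] = 1 − (1−0.330536) × (1−0.000263) = 0.330712
Rounded to 4 decimal places: P(Satellite uplink lost) ≈ 0.3307.

0.3307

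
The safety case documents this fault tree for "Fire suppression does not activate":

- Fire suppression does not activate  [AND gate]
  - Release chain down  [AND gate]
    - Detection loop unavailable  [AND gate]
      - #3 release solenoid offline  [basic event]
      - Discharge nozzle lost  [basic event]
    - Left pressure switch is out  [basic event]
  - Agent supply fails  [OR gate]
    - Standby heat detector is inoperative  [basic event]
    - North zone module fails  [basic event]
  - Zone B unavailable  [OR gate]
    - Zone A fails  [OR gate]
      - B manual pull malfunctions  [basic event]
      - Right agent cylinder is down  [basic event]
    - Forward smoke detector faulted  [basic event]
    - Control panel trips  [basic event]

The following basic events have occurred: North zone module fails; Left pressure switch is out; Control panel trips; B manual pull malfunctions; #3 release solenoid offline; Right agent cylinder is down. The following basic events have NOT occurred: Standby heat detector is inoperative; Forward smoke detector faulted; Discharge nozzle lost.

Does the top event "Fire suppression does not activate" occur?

Detection loop unavailable [AND]: #3 release solenoid offline=occurs, Discharge nozzle lost=not → not all inputs occur → does not occur.
Release chain down [AND]: Detection loop unavailable=not, Left pressure switch is out=occurs → not all inputs occur → does not occur.
Agent supply fails [OR]: Standby heat detector is inoperative=not, North zone module fails=occurs → at least one input occurs → occurs.
Zone A fails [OR]: B manual pull malfunctions=occurs, Right agent cylinder is down=occurs → at least one input occurs → occurs.
Zone B unavailable [OR]: Zone A fails=occurs, Forward smoke detector faulted=not, Control panel trips=occurs → at least one input occurs → occurs.
Fire suppression does not activate [AND]: Release chain down=not, Agent supply fails=occurs, Zone B unavailable=occurs → not all inputs occur → does not occur.

No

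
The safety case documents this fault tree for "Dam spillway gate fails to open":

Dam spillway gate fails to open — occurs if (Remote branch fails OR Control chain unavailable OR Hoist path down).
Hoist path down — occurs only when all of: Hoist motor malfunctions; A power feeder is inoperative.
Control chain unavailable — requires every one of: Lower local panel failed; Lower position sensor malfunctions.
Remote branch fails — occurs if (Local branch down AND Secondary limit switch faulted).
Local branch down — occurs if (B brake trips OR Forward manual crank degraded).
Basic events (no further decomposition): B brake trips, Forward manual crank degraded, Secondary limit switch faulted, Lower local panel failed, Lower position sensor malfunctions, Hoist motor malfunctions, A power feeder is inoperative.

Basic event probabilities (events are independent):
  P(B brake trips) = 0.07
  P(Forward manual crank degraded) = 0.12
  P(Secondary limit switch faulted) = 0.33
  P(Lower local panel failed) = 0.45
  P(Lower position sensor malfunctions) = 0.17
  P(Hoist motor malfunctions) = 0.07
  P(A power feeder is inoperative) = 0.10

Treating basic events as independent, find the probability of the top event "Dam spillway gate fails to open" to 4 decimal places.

0.1379

P(Local branch down) [OR] = 1 − (1−0.07) × (1−0.12) = 0.181600
P(Remote branch fails) [AND] = 0.181600 × 0.33 = 0.059928
P(Control chain unavailable) [AND] = 0.45 × 0.17 = 0.076500
P(Hoist path down) [AND] = 0.07 × 0.10 = 0.007000
P(Dam spillway gate fails to open) [OR] = 1 − (1−0.059928) × (1−0.076500) × (1−0.007000) = 0.137921
Rounded to 4 decimal places: P(Dam spillway gate fails to open) ≈ 0.1379.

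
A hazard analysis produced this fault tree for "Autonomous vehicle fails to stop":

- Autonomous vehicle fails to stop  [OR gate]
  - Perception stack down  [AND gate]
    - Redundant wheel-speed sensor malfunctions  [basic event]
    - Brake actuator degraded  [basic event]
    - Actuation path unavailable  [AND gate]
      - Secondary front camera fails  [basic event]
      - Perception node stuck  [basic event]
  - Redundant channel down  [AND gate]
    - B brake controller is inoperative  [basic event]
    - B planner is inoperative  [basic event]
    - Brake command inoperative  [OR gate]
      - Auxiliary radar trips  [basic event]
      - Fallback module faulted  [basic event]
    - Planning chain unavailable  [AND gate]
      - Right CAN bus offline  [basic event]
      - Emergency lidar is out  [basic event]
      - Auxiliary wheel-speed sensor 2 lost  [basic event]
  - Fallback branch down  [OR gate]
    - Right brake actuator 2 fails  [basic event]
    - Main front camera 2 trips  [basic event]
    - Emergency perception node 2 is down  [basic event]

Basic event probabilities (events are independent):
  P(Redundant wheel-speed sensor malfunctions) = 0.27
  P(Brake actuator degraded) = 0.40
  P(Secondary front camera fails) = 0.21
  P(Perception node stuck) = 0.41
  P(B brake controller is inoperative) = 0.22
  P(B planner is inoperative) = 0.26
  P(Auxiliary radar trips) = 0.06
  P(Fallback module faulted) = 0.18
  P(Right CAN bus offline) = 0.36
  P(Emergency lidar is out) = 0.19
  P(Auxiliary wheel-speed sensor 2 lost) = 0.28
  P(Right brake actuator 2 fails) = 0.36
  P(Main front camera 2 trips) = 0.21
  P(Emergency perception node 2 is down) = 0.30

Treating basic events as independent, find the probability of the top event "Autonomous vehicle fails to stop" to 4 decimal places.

P(Actuation path unavailable) [AND] = 0.21 × 0.41 = 0.086100
P(Perception stack down) [AND] = 0.27 × 0.40 × 0.086100 = 0.009299
P(Brake command inoperative) [OR] = 1 − (1−0.06) × (1−0.18) = 0.229200
P(Planning chain unavailable) [AND] = 0.36 × 0.19 × 0.28 = 0.019152
P(Redundant channel down) [AND] = 0.22 × 0.26 × 0.229200 × 0.019152 = 0.000251
P(Fallback branch down) [OR] = 1 − (1−0.36) × (1−0.21) × (1−0.30) = 0.646080
P(Autonomous vehicle fails to stop) [OR] = 1 − (1−0.009299) × (1−0.000251) × (1−0.646080) = 0.649459
Rounded to 4 decimal places: P(Autonomous vehicle fails to stop) ≈ 0.6495.

0.6495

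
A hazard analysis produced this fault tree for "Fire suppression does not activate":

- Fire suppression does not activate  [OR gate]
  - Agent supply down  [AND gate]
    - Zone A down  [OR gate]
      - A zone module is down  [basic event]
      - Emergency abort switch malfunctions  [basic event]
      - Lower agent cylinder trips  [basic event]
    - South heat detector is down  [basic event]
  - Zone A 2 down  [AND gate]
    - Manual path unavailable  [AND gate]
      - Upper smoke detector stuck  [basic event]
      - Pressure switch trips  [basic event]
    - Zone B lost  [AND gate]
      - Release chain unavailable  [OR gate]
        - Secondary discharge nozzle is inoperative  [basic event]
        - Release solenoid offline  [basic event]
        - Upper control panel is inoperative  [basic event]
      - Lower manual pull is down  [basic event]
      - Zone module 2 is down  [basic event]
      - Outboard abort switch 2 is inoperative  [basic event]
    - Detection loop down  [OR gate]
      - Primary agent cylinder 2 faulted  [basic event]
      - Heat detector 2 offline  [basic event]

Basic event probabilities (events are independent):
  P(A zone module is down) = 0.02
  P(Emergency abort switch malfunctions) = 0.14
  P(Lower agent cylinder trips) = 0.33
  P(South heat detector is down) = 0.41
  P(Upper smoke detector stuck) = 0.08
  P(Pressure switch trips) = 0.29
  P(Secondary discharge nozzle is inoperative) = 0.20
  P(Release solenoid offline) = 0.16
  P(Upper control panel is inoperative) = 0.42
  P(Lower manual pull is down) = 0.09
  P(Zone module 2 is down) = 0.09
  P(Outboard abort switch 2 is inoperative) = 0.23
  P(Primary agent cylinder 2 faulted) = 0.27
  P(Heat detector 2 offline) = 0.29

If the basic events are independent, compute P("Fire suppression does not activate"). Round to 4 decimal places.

P(Zone A down) [OR] = 1 − (1−0.02) × (1−0.14) × (1−0.33) = 0.435324
P(Agent supply down) [AND] = 0.435324 × 0.41 = 0.178483
P(Manual path unavailable) [AND] = 0.08 × 0.29 = 0.023200
P(Release chain unavailable) [OR] = 1 − (1−0.20) × (1−0.16) × (1−0.42) = 0.610240
P(Zone B lost) [AND] = 0.610240 × 0.09 × 0.09 × 0.23 = 0.001137
P(Detection loop down) [OR] = 1 − (1−0.27) × (1−0.29) = 0.481700
P(Zone A 2 down) [AND] = 0.023200 × 0.001137 × 0.481700 = 0.000013
P(Fire suppression does not activate) [OR] = 1 − (1−0.178483) × (1−0.000013) = 0.178494
Rounded to 4 decimal places: P(Fire suppression does not activate) ≈ 0.1785.

0.1785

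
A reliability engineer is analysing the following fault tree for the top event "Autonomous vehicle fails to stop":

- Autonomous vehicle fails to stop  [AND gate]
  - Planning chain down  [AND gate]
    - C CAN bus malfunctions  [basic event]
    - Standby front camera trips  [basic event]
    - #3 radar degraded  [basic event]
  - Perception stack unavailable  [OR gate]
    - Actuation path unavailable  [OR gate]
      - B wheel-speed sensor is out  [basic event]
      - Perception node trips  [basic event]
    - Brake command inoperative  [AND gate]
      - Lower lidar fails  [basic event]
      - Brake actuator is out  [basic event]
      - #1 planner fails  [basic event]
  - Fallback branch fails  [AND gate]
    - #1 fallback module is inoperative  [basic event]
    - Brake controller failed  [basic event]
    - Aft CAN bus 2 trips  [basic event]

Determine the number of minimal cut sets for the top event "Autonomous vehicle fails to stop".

3

Planning chain down [AND]: one cut set from each child combined → 1 × 1 × 1 = 1 cut set(s).
Actuation path unavailable [OR]: union of children's cut sets → 2 cut set(s).
Brake command inoperative [AND]: one cut set from each child combined → 1 × 1 × 1 = 1 cut set(s).
Perception stack unavailable [OR]: union of children's cut sets → 3 cut set(s).
Fallback branch fails [AND]: one cut set from each child combined → 1 × 1 × 1 = 1 cut set(s).
Autonomous vehicle fails to stop [AND]: one cut set from each child combined → 1 × 3 × 1 = 3 cut set(s).
Minimal cut sets: {#1 fallback module is inoperative, #3 radar degraded, Aft CAN bus 2 trips, B wheel-speed sensor is out, Brake controller failed, C CAN bus malfunctions, Standby front camera trips}; {#1 fallback module is inoperative, #3 radar degraded, Aft CAN bus 2 trips, Brake controller failed, C CAN bus malfunctions, Perception node trips, Standby front camera trips}; {#1 fallback module is inoperative, #1 planner fails, #3 radar degraded, Aft CAN bus 2 trips, Brake actuator is out, Brake controller failed, C CAN bus malfunctions, Lower lidar fails, Standby front camera trips}.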